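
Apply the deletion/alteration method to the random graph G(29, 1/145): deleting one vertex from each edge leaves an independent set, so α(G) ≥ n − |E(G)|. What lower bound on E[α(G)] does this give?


E[|E(G)|] = C(29, 2)·p = 406 · (1/145) = 14/5.
E[α(G)] ≥ n − E[|E(G)|] = 29 − 14/5 = 131/5.
Numerically: ≈ 26.2000.
(This is only a lower bound; the true E[α(G)] may be larger.)

E[α(G)] ≥ 131/5 ≈ 26.2000.


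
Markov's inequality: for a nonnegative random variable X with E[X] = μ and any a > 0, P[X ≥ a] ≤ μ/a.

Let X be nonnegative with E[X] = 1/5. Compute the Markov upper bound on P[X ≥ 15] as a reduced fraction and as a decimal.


μ = E[X] = 1/5, a = 15.
Markov: P[X ≥ 15] ≤ μ/a = (1/5)/15 = 1/75.
Numerically: ≈ 0.013.
(Since a = 15 > μ = 0.200, the bound 1/75 is < 1 and informative.)

P[X ≥ 15] ≤ 1/75 ≈ 0.013.


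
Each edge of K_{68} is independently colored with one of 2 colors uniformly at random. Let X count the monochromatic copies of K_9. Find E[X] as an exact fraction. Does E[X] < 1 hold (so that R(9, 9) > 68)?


E[X] = C(68, 9) · 2^{1 − 36} = 49280065120 · 2^{−35} = 49280065120/34359738368.
As a reduced fraction: E[X] = 1540002035/1073741824 ≈ 1.434239.
Is E[X] < 1? NO.
Since E[X] ≥ 1, the first-moment bound is inconclusive at n = 68; it does NOT by itself certify R(9, 9) > 68.

E[X] = 1540002035/1073741824 ≈ 1.434239; E[X] ≥ 1; first-moment method inconclusive here.


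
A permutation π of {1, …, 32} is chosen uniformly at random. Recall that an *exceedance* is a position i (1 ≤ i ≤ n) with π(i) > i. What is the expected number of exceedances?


Write X = Σ_{i=1}^{32} X_i, where X_i = 1_{π(i) > i}.
For each fixed i, π(i) is uniform over {1, …, 32} (marginal of a uniform permutation), so P[π(i) > i] = (n − i)/n. Summing: Σ_{i=1}^{32} (n − i)/n = (0 + 1 + … + 31)/32 = 32(32 − 1)/(2·32) = (32 − 1)/2.
Hence E[X] = Σ_{i=1}^{32} (32 − i)/32 = 31/2 ≈ 15.500.

E[X] = 31/2 = 15.500.


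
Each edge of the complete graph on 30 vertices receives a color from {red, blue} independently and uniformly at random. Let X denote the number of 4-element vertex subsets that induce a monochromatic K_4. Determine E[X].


Let X = Σ_S X_S over the C(30, 4) = 27405 subsets S of size 4, where X_S = 1 if the K_4 on S is monochromatic.
For a fixed S, the K_4 on S has C(4, 2) = 6 edges. P[all 6 edges red] = (1/2)^6, and likewise for blue, so P[monochromatic] = 2·(1/2)^6 = 2^{1 − 6} = 1/32.
By linearity: E[X] = C(30, 4) · 2^{1 − 6} = 27405 · 1/32 = 27405/32.
Numerically: E[X] ≈ 856.4062.

E[X] = C(30,4)·2^(1−C(4,2)) = 27405/32 ≈ 856.4062.


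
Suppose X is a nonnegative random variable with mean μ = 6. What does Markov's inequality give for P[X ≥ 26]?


μ = E[X] = 6, a = 26.
Markov: P[X ≥ 26] ≤ μ/a = (6)/26 = 3/13.
Numerically: ≈ 0.231.
(Since a = 26 > μ = 6.000, the bound 3/13 is < 1 and informative.)

P[X ≥ 26] ≤ 3/13 ≈ 0.231.


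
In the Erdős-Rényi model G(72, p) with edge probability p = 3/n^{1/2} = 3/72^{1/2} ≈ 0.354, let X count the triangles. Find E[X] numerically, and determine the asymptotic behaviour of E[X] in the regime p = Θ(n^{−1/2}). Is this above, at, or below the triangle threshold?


Number of potential triangles: C(72, 3) = 59640.
Each occurs with probability p³ ≈ (0.354)³ ≈ 4.41942e-02.
By linearity: E[X] = C(72, 3)·p³ ≈ 59640 · 4.41942e-02 ≈ 2635.741.
Since α = 1/2 < 1, p = c/n^{1/2} ≫ 1/n is above the triangle threshold p ~ 1/n. Asymptotically E[X] ~ (c³/6)·n^{3(1−α)} = (3³/6)·n^{1.5} → ∞; triangles are abundant w.h.p.

E[X] ≈ 2635.741; in regime p = Θ(1/n^{1/2}) E[X] diverges (above the triangle threshold p ~ 1/n).


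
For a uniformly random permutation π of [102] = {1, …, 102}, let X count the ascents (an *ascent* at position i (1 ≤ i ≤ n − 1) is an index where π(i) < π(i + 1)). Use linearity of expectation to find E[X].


Write X = Σ X_I over i = 1, …, 101, with X_I the indicator of one ascent.
There are 101 indicators.
For each fixed i, the pair (π(i), π(i+1)) is a uniformly random ordered pair of distinct values from {1, …, 102}; by symmetry P[π(i) < π(i+1)] = 1/2.
By linearity: E[X] = 101 · (1/2) = (102 − 1) · (1/2) = 101/2 ≈ 50.500.

E[X] = 101/2 = 50.500.


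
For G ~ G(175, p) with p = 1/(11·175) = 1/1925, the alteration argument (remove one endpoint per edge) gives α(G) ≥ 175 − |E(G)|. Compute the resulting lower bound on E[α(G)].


E[|E(G)|] = C(175, 2)·p = 15225 · (1/1925) = 87/11.
E[α(G)] ≥ n − E[|E(G)|] = 175 − 87/11 = 1838/11.
Numerically: ≈ 167.091.
(This is only a lower bound; the true E[α(G)] may be larger.)

E[α(G)] ≥ 1838/11 ≈ 167.091.


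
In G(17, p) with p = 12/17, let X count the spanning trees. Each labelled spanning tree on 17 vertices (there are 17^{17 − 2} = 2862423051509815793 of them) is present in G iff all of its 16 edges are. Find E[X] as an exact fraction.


K_17 has 17^{17 − 2} = 2862423051509815793 labelled spanning trees.
For each such spanning tree H, let X_H = 1 if all 16 edges of H are present in G. Then P[X_H = 1] = p^{16} = (12/17)^{16} = 184884258895036416/48661191875666868481.
By linearity of expectation: E[X] = Σ_H E[X_H] = 2862423051509815793 · p^{16} = 2862423051509815793 · 184884258895036416/48661191875666868481 = 184884258895036416/17.
Numerically: E[X] ≈ 1.0876e+16.

E[X] = 2862423051509815793 · (12/17)^{16} = 184884258895036416/17 ≈ 1.0876e+16.


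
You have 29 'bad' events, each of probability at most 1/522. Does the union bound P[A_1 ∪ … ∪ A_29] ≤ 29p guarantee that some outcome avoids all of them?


Union bound: P[∪_{i=1}^{29} A_i] ≤ Σ_i P[A_i] ≤ 29·p = 29·(1/522) = 1/18.
Numerically: 1/18 ≈ 0.055556.
Is 1/18 < 1? YES.
Since P[∪ A_i] ≤ 1/18 < 1, the complement has P[∩ A_i^c] ≥ 1 − 1/18 = 17/18 > 0, so some outcome avoids every A_i.

29·p = 1/18 ≈ 0.055556; existence CERTIFIED by the union bound.


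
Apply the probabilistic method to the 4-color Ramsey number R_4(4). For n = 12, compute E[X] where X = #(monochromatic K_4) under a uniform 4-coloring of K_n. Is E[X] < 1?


E[X] = C(12, 4) · 4^{1 − 6} = 495 · 4^{−5} = 495/1024.
As a reduced fraction: E[X] = 495/1024 ≈ 0.4834.
Is E[X] < 1? YES.
Since E[X] < 1, there exists a 4-coloring of K_{12} with no monochromatic K_4; hence R_4(4) > 12.

E[X] = 495/1024 ≈ 0.4834; E[X] < 1, so R_4(4) > 12.


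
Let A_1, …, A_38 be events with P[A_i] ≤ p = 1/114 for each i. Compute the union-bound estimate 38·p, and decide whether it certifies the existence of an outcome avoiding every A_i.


Union bound: P[∪_{i=1}^{38} A_i] ≤ Σ_i P[A_i] ≤ 38·p = 38·(1/114) = 1/3.
Numerically: 1/3 ≈ 0.333333.
Is 1/3 < 1? YES.
Since P[∪ A_i] ≤ 1/3 < 1, the complement has P[∩ A_i^c] ≥ 1 − 1/3 = 2/3 > 0, so some outcome avoids every A_i.

38·p = 1/3 ≈ 0.333333; existence CERTIFIED by the union bound.


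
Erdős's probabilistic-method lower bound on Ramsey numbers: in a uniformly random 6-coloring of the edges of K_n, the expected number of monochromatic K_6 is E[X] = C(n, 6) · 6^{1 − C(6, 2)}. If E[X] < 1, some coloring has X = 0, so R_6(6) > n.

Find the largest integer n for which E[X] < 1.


We need C(n, 6) · 6^{1 − 15} < 1, i.e. C(n, 6) < 6^{15 − 1} = 78364164096.
Check values of n near the boundary:
  n = 195: C(195, 6) = 70656049360; 70656049360 < 78364164096? YES
  n = 196: C(196, 6) = 72887293024; 72887293024 < 78364164096? YES
  n = 197: C(197, 6) = 75176946208; 75176946208 < 78364164096? YES
  n = 198: C(198, 6) = 77526225777; 77526225777 < 78364164096? YES
  n = 199: C(199, 6) = 79936367511; 79936367511 < 78364164096? NO
  n = 200: C(200, 6) = 82408626300; 82408626300 < 78364164096? NO
The largest n with C(n, 6) < 78364164096 is n = 198 (where E[X] = 25842075259/26121388032 ≈ 0.989307). Hence R_6(6) > 198, i.e. R_6(6) ≥ 199.

Largest n = 198; hence R_6(6) > 198.


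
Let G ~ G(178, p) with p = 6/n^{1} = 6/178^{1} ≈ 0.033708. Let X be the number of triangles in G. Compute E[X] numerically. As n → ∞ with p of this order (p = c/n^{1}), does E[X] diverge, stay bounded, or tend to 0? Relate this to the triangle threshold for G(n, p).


Number of potential triangles: C(178, 3) = 924176.
Each occurs with probability p³ ≈ (0.033708)³ ≈ 3.8299556e-05.
By linearity: E[X] = C(178, 3)·p³ ≈ 924176 · 3.8299556e-05 ≈ 35.39553.
Here α = 1, so p = 6/n is exactly at the triangle threshold p ~ 1/n. Asymptotically E[X] → c³/6 = 6³/6 = 36 ≈ 36.00000, a bounded constant. In this regime the triangle count is asymptotically Poisson(c³/6).

E[X] ≈ 35.39553; in regime p = Θ(1/n^{1}) E[X] stays bounded (at the triangle threshold p ~ 1/n).


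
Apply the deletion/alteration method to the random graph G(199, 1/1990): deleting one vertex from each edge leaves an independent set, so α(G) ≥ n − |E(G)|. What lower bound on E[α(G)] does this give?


E[|E(G)|] = C(199, 2)·p = 19701 · (1/1990) = 99/10.
E[α(G)] ≥ n − E[|E(G)|] = 199 − 99/10 = 1891/10.
Numerically: ≈ 189.100.
(This is only a lower bound; the true E[α(G)] may be larger.)

E[α(G)] ≥ 1891/10 ≈ 189.100.


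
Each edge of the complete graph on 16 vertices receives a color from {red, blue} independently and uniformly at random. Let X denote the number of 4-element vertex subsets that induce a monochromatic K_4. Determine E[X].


Let X = Σ_S X_S over the C(16, 4) = 1820 subsets S of size 4, where X_S = 1 if the K_4 on S is monochromatic.
For a fixed S, the K_4 on S has C(4, 2) = 6 edges. P[all 6 edges red] = (1/2)^6, and likewise for blue, so P[monochromatic] = 2·(1/2)^6 = 2^{1 − 6} = 1/32.
By linearity of expectation: E[X] = C(16, 4) · 2^{1 − 6} = 1820 · 1/32 = 455/8.
Numerically: E[X] ≈ 56.875.

E[X] = C(16,4)·2^(1−C(4,2)) = 455/8 ≈ 56.875.


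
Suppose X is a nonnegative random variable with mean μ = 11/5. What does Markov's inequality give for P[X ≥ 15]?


μ = E[X] = 11/5, a = 15.
Markov: P[X ≥ 15] ≤ μ/a = (11/5)/15 = 11/75.
Numerically: ≈ 0.14667.
(Since a = 15 > μ = 2.20000, the bound 11/75 is < 1 and informative.)

P[X ≥ 15] ≤ 11/75 ≈ 0.14667.


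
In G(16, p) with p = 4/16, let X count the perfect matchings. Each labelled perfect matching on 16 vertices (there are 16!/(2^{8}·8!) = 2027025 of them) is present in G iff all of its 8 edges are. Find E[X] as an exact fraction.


K_16 has 16!/(2^{8}·8!) = 2027025 labelled perfect matchings.
For each such perfect matching H, let X_H = 1 if all 8 edges of H are present in G. Then P[X_H = 1] = p^{8} = (1/4)^{8} = 1/65536.
By linearity of expectation: E[X] = Σ_H E[X_H] = 2027025 · p^{8} = 2027025 · 1/65536 = 2027025/65536.
Numerically: E[X] ≈ 30.93.

E[X] = 2027025 · (1/4)^{8} = 2027025/65536 ≈ 30.93.


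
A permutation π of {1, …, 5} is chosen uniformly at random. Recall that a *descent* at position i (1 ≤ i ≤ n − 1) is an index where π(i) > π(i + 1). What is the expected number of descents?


Write X = Σ X_I over i = 1, …, 4, with X_I the indicator of one descent.
There are 4 indicators.
For each fixed i, the pair (π(i), π(i+1)) is a uniformly random ordered pair of distinct values from {1, …, 5}; by symmetry P[π(i) > π(i+1)] = 1/2.
By linearity: E[X] = 4 · (1/2) = (5 − 1) · (1/2) = 2 ≈ 2.00000.

E[X] = 2 = 2.00000.


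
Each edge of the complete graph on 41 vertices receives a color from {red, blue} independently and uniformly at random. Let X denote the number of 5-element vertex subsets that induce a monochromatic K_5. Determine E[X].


Let X = Σ_S X_S over the C(41, 5) = 749398 subsets S of size 5, where X_S = 1 if the K_5 on S is monochromatic.
For a fixed S, the K_5 on S has C(5, 2) = 10 edges. P[all 10 edges red] = (1/2)^10, and likewise for blue, so P[monochromatic] = 2·(1/2)^10 = 2^{1 − 10} = 1/512.
Summing: E[X] = C(41, 5) · 2^{1 − 10} = 749398 · 1/512 = 374699/256.
Numerically: E[X] ≈ 1463.66797.

E[X] = C(41,5)·2^(1−C(5,2)) = 374699/256 ≈ 1463.66797.


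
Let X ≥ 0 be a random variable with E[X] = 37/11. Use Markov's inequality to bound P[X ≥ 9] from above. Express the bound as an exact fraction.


μ = E[X] = 37/11, a = 9.
Markov: P[X ≥ 9] ≤ μ/a = (37/11)/9 = 37/99.
Numerically: ≈ 0.3737.
(Since a = 9 > μ = 3.3636, the bound 37/99 is < 1 and informative.)

P[X ≥ 9] ≤ 37/99 ≈ 0.3737.


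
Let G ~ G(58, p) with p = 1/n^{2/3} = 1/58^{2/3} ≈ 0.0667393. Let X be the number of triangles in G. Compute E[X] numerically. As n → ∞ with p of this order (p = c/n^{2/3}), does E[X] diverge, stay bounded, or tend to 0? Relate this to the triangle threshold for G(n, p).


Number of potential triangles: C(58, 3) = 30856.
Each occurs with probability p³ ≈ (0.0667393)³ ≈ 2.97265161e-04.
By linearity: E[X] = C(58, 3)·p³ ≈ 30856 · 2.97265161e-04 ≈ 9.172414.
Since α = 2/3 < 1, p = c/n^{2/3} ≫ 1/n is above the triangle threshold p ~ 1/n. Asymptotically E[X] ~ (c³/6)·n^{3(1−α)} = (1³/6)·n^{1} → ∞; triangles are abundant w.h.p.

E[X] ≈ 9.172414; in regime p = Θ(1/n^{2/3}) E[X] diverges (above the triangle threshold p ~ 1/n).


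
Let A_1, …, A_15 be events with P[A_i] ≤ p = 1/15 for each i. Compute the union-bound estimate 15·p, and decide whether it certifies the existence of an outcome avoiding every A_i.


Union bound: P[∪_{i=1}^{15} A_i] ≤ Σ_i P[A_i] ≤ 15·p = 15·(1/15) = 1.
Numerically: 1 ≈ 1.0000.
Is 1 < 1? NO.
Since the bound 1 is ≥ 1, the union bound is uninformative here; it does NOT by itself certify existence.

15·p = 1 ≈ 1.0000; existence NOT certified by the union bound.


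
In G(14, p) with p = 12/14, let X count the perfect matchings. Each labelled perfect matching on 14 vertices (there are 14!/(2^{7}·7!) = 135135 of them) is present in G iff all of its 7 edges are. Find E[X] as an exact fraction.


K_14 has 14!/(2^{7}·7!) = 135135 labelled perfect matchings.
For each such perfect matching H, let X_H = 1 if all 7 edges of H are present in G. Then P[X_H = 1] = p^{7} = (6/7)^{7} = 279936/823543.
By linearity: E[X] = Σ_H E[X_H] = 135135 · p^{7} = 135135 · 279936/823543 = 5404164480/117649.
Numerically: E[X] ≈ 4.59e+04.

E[X] = 135135 · (6/7)^{7} = 5404164480/117649 ≈ 4.59e+04.


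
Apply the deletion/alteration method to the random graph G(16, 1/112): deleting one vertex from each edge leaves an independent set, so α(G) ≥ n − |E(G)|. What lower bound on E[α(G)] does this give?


E[|E(G)|] = C(16, 2)·p = 120 · (1/112) = 15/14.
E[α(G)] ≥ n − E[|E(G)|] = 16 − 15/14 = 209/14.
Numerically: ≈ 14.928571.
(This is only a lower bound; the true E[α(G)] may be larger.)

E[α(G)] ≥ 209/14 ≈ 14.928571.


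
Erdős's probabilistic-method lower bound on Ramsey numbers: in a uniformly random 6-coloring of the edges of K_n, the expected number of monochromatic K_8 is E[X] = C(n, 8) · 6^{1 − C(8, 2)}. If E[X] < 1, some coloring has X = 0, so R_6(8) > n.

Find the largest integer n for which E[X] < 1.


We need C(n, 8) · 6^{1 − 28} < 1, i.e. C(n, 8) < 6^{28 − 1} = 1023490369077469249536.
Check values of n near the boundary:
  n = 1590: C(1590, 8) = 995397314198933813310; 995397314198933813310 < 1023490369077469249536? YES
  n = 1591: C(1591, 8) = 1000427749141189953870; 1000427749141189953870 < 1023490369077469249536? YES
  n = 1592: C(1592, 8) = 1005480414540892933435; 1005480414540892933435 < 1023490369077469249536? YES
  n = 1593: C(1593, 8) = 1010555394551193970323; 1010555394551193970323 < 1023490369077469249536? YES
  n = 1594: C(1594, 8) = 1015652773590544255167; 1015652773590544255167 < 1023490369077469249536? YES
  n = 1595: C(1595, 8) = 1020772636343363633895; 1020772636343363633895 < 1023490369077469249536? YES
  n = 1596: C(1596, 8) = 1025915067760710553965; 1025915067760710553965 < 1023490369077469249536? NO
  n = 1597: C(1597, 8) = 1031080153060953275445; 1031080153060953275445 < 1023490369077469249536? NO
  n = 1598: C(1598, 8) = 1036267977730442348529; 1036267977730442348529 < 1023490369077469249536? NO
The largest n with C(n, 8) < 1023490369077469249536 is n = 1595 (where E[X] = 113419181815929292655/113721152119718805504 ≈ 0.9973446). Hence R_6(8) > 1595, i.e. R_6(8) ≥ 1596.

Largest n = 1595; hence R_6(8) > 1595.


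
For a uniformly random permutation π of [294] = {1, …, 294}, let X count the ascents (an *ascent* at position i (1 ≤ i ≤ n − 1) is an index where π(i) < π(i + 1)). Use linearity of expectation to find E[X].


Write X = Σ X_I over i = 1, …, 293, with X_I the indicator of one ascent.
There are 293 indicators.
For each fixed i, the pair (π(i), π(i+1)) is a uniformly random ordered pair of distinct values from {1, …, 294}; by symmetry P[π(i) < π(i+1)] = 1/2.
By linearity: E[X] = 293 · (1/2) = (294 − 1) · (1/2) = 293/2 ≈ 146.500000.

E[X] = 293/2 = 146.500000.


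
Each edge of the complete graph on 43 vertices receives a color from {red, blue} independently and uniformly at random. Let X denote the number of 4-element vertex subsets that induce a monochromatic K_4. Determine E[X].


Let X = Σ_S X_S over the C(43, 4) = 123410 subsets S of size 4, where X_S = 1 if the K_4 on S is monochromatic.
For a fixed S, the K_4 on S has C(4, 2) = 6 edges. P[all 6 edges red] = (1/2)^6, and likewise for blue, so P[monochromatic] = 2·(1/2)^6 = 2^{1 − 6} = 1/32.
Summing: E[X] = C(43, 4) · 2^{1 − 6} = 123410 · 1/32 = 61705/16.
Numerically: E[X] ≈ 3856.5625.

E[X] = C(43,4)·2^(1−C(4,2)) = 61705/16 ≈ 3856.5625.


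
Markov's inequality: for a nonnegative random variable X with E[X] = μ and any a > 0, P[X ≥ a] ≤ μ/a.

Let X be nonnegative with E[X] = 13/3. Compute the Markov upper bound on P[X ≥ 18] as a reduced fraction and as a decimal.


μ = E[X] = 13/3, a = 18.
Markov: P[X ≥ 18] ≤ μ/a = (13/3)/18 = 13/54.
Numerically: ≈ 0.241.
(Since a = 18 > μ = 4.333, the bound 13/54 is < 1 and informative.)

P[X ≥ 18] ≤ 13/54 ≈ 0.241.


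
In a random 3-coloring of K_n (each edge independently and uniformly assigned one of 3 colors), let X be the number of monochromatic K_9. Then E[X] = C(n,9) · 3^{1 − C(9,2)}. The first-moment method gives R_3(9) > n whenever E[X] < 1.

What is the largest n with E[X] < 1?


We need C(n, 9) · 3^{1 − 36} < 1, i.e. C(n, 9) < 3^{36 − 1} = 50031545098999707.
Check values of n near the boundary:
  n = 295: C(295, 9) = 41221140106119260; 41221140106119260 < 50031545098999707? YES
  n = 296: C(296, 9) = 42513789098994080; 42513789098994080 < 50031545098999707? YES
  n = 297: C(297, 9) = 43842345008337645; 43842345008337645 < 50031545098999707? YES
  n = 298: C(298, 9) = 45207677551849890; 45207677551849890 < 50031545098999707? YES
  n = 299: C(299, 9) = 46610674441390059; 46610674441390059 < 50031545098999707? YES
  n = 300: C(300, 9) = 48052241692154700; 48052241692154700 < 50031545098999707? YES
  n = 301: C(301, 9) = 49533303936090975; 49533303936090975 < 50031545098999707? YES
  n = 302: C(302, 9) = 51054804739588650; 51054804739588650 < 50031545098999707? NO
  n = 303: C(303, 9) = 52617706925494425; 52617706925494425 < 50031545098999707? NO
The largest n with C(n, 9) < 50031545098999707 is n = 301 (where E[X] = 16511101312030325/16677181699666569 ≈ 0.99004). Hence R_3(9) > 301, i.e. R_3(9) ≥ 302.

Largest n = 301; hence R_3(9) > 301.


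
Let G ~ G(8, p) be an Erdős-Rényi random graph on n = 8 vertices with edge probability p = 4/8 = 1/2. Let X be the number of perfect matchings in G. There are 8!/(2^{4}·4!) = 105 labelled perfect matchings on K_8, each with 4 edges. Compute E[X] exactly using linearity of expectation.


K_8 has 8!/(2^{4}·4!) = 105 labelled perfect matchings.
For each such perfect matching H, let X_H = 1 if all 4 edges of H are present in G. Then P[X_H = 1] = p^{4} = (1/2)^{4} = 1/16.
By linearity: E[X] = Σ_H E[X_H] = 105 · p^{4} = 105 · 1/16 = 105/16.
Numerically: E[X] ≈ 6.562.

E[X] = 105 · (1/2)^{4} = 105/16 ≈ 6.562.


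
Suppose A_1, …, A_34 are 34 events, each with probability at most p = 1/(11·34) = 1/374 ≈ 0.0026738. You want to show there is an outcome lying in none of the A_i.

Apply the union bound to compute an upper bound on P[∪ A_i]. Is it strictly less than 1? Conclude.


Union bound: P[∪_{i=1}^{34} A_i] ≤ Σ_i P[A_i] ≤ 34·p = 34·(1/374) = 1/11.
Numerically: 1/11 ≈ 0.0909091.
Is 1/11 < 1? YES.
Since P[∪ A_i] ≤ 1/11 < 1, the complement has P[∩ A_i^c] ≥ 1 − 1/11 = 10/11 > 0, so some outcome avoids every A_i.

34·p = 1/11 ≈ 0.0909091; existence CERTIFIED by the union bound.


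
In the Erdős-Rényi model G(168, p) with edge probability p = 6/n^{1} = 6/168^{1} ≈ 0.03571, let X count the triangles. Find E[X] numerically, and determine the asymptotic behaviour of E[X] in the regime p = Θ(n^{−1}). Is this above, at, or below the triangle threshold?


Number of potential triangles: C(168, 3) = 776216.
Each occurs with probability p³ ≈ (0.03571)³ ≈ 4.555394e-05.
By linearity: E[X] = C(168, 3)·p³ ≈ 776216 · 4.555394e-05 ≈ 35.3597.
Here α = 1, so p = 6/n is exactly at the triangle threshold p ~ 1/n. Asymptotically E[X] → c³/6 = 6³/6 = 36 ≈ 36.0000, a bounded constant. In this regime the triangle count is asymptotically Poisson(c³/6).

E[X] ≈ 35.3597; in regime p = Θ(1/n^{1}) E[X] stays bounded (at the triangle threshold p ~ 1/n).


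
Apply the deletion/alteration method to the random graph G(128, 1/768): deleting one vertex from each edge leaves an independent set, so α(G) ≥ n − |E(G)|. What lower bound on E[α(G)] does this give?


E[|E(G)|] = C(128, 2)·p = 8128 · (1/768) = 127/12.
E[α(G)] ≥ n − E[|E(G)|] = 128 − 127/12 = 1409/12.
Numerically: ≈ 117.417.
(This is only a lower bound; the true E[α(G)] may be larger.)

E[α(G)] ≥ 1409/12 ≈ 117.417.


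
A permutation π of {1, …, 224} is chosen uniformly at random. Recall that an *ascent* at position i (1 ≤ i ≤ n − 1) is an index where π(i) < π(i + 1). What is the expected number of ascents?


Write X = Σ X_I over i = 1, …, 223, with X_I the indicator of one ascent.
There are 223 indicators.
For each fixed i, the pair (π(i), π(i+1)) is a uniformly random ordered pair of distinct values from {1, …, 224}; by symmetry P[π(i) < π(i+1)] = 1/2.
By linearity: E[X] = 223 · (1/2) = (224 − 1) · (1/2) = 223/2 ≈ 111.5000.

E[X] = 223/2 = 111.5000.


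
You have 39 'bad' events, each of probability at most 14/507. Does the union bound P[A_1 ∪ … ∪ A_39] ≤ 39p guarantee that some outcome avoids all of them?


Union bound: P[∪_{i=1}^{39} A_i] ≤ Σ_i P[A_i] ≤ 39·p = 39·(14/507) = 14/13.
Numerically: 14/13 ≈ 1.07692.
Is 14/13 < 1? NO.
Since the bound 14/13 is ≥ 1, the union bound is uninformative here; it does NOT by itself certify existence.

39·p = 14/13 ≈ 1.07692; existence NOT certified by the union bound.


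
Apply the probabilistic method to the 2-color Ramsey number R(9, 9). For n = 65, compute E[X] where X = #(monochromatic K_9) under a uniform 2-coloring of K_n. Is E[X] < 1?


E[X] = C(65, 9) · 2^{1 − 36} = 31966749880 · 2^{−35} = 31966749880/34359738368.
As a reduced fraction: E[X] = 3995843735/4294967296 ≈ 0.93035.
Is E[X] < 1? YES.
Since E[X] < 1, there exists a 2-coloring of K_{65} with no monochromatic K_9; hence R(9, 9) > 65.

E[X] = 3995843735/4294967296 ≈ 0.93035; E[X] < 1, so R(9, 9) > 65.


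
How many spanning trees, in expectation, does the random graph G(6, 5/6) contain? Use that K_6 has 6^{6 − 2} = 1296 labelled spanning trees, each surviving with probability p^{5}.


K_6 has 6^{6 − 2} = 1296 labelled spanning trees.
For each such spanning tree H, let X_H = 1 if all 5 edges of H are present in G. Then P[X_H = 1] = p^{5} = (5/6)^{5} = 3125/7776.
By linearity of expectation: E[X] = Σ_H E[X_H] = 1296 · p^{5} = 1296 · 3125/7776 = 3125/6.
Numerically: E[X] ≈ 520.83.

E[X] = 1296 · (5/6)^{5} = 3125/6 ≈ 520.83.


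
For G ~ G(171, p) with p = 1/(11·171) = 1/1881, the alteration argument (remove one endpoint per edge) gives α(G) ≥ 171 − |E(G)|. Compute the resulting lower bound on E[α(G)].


E[|E(G)|] = C(171, 2)·p = 14535 · (1/1881) = 85/11.
E[α(G)] ≥ n − E[|E(G)|] = 171 − 85/11 = 1796/11.
Numerically: ≈ 163.273.
(This is only a lower bound; the true E[α(G)] may be larger.)

E[α(G)] ≥ 1796/11 ≈ 163.273.


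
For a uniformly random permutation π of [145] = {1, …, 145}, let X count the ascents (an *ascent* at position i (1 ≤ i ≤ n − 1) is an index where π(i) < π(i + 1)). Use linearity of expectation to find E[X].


Write X = Σ X_I over i = 1, …, 144, with X_I the indicator of one ascent.
There are 144 indicators.
For each fixed i, the pair (π(i), π(i+1)) is a uniformly random ordered pair of distinct values from {1, …, 145}; by symmetry P[π(i) < π(i+1)] = 1/2.
By linearity: E[X] = 144 · (1/2) = (145 − 1) · (1/2) = 72 ≈ 72.000.

E[X] = 72 = 72.000.


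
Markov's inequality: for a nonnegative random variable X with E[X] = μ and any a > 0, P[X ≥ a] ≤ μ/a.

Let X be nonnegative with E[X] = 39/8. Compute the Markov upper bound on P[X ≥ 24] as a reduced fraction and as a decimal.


μ = E[X] = 39/8, a = 24.
Markov: P[X ≥ 24] ≤ μ/a = (39/8)/24 = 13/64.
Numerically: ≈ 0.2031.
(Since a = 24 > μ = 4.8750, the bound 13/64 is < 1 and informative.)

P[X ≥ 24] ≤ 13/64 ≈ 0.2031.


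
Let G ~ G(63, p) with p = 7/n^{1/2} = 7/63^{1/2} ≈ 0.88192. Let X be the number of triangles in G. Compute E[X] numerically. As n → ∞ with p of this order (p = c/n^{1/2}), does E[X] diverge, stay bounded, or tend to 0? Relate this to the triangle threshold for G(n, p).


Number of potential triangles: C(63, 3) = 39711.
Each occurs with probability p³ ≈ (0.88192)³ ≈ 6.8593553e-01.
By linearity: E[X] = C(63, 3)·p³ ≈ 39711 · 6.8593553e-01 ≈ 27239.18564.
Since α = 1/2 < 1, p = c/n^{1/2} ≫ 1/n is above the triangle threshold p ~ 1/n. Asymptotically E[X] ~ (c³/6)·n^{3(1−α)} = (7³/6)·n^{1.5} → ∞; triangles are abundant w.h.p.

E[X] ≈ 27239.18564; in regime p = Θ(1/n^{1/2}) E[X] diverges (above the triangle threshold p ~ 1/n).


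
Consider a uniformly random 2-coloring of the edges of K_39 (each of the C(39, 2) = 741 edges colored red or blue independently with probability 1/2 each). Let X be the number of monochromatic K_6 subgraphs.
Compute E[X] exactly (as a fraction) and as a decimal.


Let X = Σ_S X_S over the C(39, 6) = 3262623 subsets S of size 6, where X_S = 1 if the K_6 on S is monochromatic.
For a fixed S, the K_6 on S has C(6, 2) = 15 edges. P[all 15 edges red] = (1/2)^15, and likewise for blue, so P[monochromatic] = 2·(1/2)^15 = 2^{1 − 15} = 1/16384.
By linearity of expectation: E[X] = C(39, 6) · 2^{1 − 15} = 3262623 · 1/16384 = 3262623/16384.
Numerically: E[X] ≈ 199.135.

E[X] = C(39,6)·2^(1−C(6,2)) = 3262623/16384 ≈ 199.135.


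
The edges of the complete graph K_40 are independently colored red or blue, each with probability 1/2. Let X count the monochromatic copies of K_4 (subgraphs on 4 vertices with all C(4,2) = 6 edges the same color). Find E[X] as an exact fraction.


Let X = Σ_S X_S over the C(40, 4) = 91390 subsets S of size 4, where X_S = 1 if the K_4 on S is monochromatic.
For a fixed S, the K_4 on S has C(4, 2) = 6 edges. P[all 6 edges red] = (1/2)^6, and likewise for blue, so P[monochromatic] = 2·(1/2)^6 = 2^{1 − 6} = 1/32.
Summing: E[X] = C(40, 4) · 2^{1 − 6} = 91390 · 1/32 = 45695/16.
Numerically: E[X] ≈ 2855.938.

E[X] = C(40,4)·2^(1−C(4,2)) = 45695/16 ≈ 2855.938.


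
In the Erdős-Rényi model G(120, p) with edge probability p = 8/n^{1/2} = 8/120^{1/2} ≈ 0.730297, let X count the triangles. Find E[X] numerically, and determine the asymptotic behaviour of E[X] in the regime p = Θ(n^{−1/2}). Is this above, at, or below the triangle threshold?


Number of potential triangles: C(120, 3) = 280840.
Each occurs with probability p³ ≈ (0.730297)³ ≈ 3.89491596e-01.
By linearity: E[X] = C(120, 3)·p³ ≈ 280840 · 3.89491596e-01 ≈ 109384.819946.
Since α = 1/2 < 1, p = c/n^{1/2} ≫ 1/n is above the triangle threshold p ~ 1/n. Asymptotically E[X] ~ (c³/6)·n^{3(1−α)} = (8³/6)·n^{1.5} → ∞; triangles are abundant w.h.p.

E[X] ≈ 109384.819946; in regime p = Θ(1/n^{1/2}) E[X] diverges (above the triangle threshold p ~ 1/n).


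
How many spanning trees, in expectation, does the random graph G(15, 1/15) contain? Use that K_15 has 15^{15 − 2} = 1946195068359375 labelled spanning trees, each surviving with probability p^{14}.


K_15 has 15^{15 − 2} = 1946195068359375 labelled spanning trees.
For each such spanning tree H, let X_H = 1 if all 14 edges of H are present in G. Then P[X_H = 1] = p^{14} = (1/15)^{14} = 1/29192926025390625.
By linearity of expectation: E[X] = Σ_H E[X_H] = 1946195068359375 · p^{14} = 1946195068359375 · 1/29192926025390625 = 1/15.
Numerically: E[X] ≈ 0.06667.

E[X] = 1946195068359375 · (1/15)^{14} = 1/15 ≈ 0.06667.


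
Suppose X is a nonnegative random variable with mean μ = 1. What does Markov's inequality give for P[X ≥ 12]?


μ = E[X] = 1, a = 12.
Markov: P[X ≥ 12] ≤ μ/a = (1)/12 = 1/12.
Numerically: ≈ 0.083.
(Since a = 12 > μ = 1.000, the bound 1/12 is < 1 and informative.)

P[X ≥ 12] ≤ 1/12 ≈ 0.083.


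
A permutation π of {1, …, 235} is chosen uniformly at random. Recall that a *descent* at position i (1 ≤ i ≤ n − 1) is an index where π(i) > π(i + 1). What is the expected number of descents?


Write X = Σ X_I over i = 1, …, 234, with X_I the indicator of one descent.
There are 234 indicators.
For each fixed i, the pair (π(i), π(i+1)) is a uniformly random ordered pair of distinct values from {1, …, 235}; by symmetry P[π(i) > π(i+1)] = 1/2.
By linearity: E[X] = 234 · (1/2) = (235 − 1) · (1/2) = 117 ≈ 117.000000.

E[X] = 117 = 117.000000.


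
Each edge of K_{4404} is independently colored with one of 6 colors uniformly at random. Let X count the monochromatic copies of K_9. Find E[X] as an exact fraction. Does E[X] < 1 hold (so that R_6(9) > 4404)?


E[X] = C(4404, 9) · 6^{1 − 36} = 1703375445537161676647015880 · 6^{−35} = 1703375445537161676647015880/1719070799748422591028658176.
As a reduced fraction: E[X] = 70973976897381736526958995/71627949989517607959527424 ≈ 0.99087.
Is E[X] < 1? YES.
Since E[X] < 1, there exists a 6-coloring of K_{4404} with no monochromatic K_9; hence R_6(9) > 4404.

E[X] = 70973976897381736526958995/71627949989517607959527424 ≈ 0.99087; E[X] < 1, so R_6(9) > 4404.


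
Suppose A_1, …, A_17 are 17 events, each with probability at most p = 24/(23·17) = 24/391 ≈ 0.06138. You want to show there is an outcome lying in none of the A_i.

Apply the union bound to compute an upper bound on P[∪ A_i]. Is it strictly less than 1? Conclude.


Union bound: P[∪_{i=1}^{17} A_i] ≤ Σ_i P[A_i] ≤ 17·p = 17·(24/391) = 24/23.
Numerically: 24/23 ≈ 1.04348.
Is 24/23 < 1? NO.
Since the bound 24/23 is ≥ 1, the union bound is uninformative here; it does NOT by itself certify existence.

17·p = 24/23 ≈ 1.04348; existence NOT certified by the union bound.


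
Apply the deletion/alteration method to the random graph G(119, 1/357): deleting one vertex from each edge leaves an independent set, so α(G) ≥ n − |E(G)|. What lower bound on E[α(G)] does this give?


E[|E(G)|] = C(119, 2)·p = 7021 · (1/357) = 59/3.
E[α(G)] ≥ n − E[|E(G)|] = 119 − 59/3 = 298/3.
Numerically: ≈ 99.3333.
(This is only a lower bound; the true E[α(G)] may be larger.)

E[α(G)] ≥ 298/3 ≈ 99.3333.


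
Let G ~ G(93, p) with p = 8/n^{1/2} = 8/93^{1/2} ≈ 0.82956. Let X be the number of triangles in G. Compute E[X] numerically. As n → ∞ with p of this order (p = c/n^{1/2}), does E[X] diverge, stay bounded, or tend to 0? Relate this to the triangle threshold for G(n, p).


Number of potential triangles: C(93, 3) = 129766.
Each occurs with probability p³ ≈ (0.82956)³ ≈ 5.7088093e-01.
By linearity: E[X] = C(93, 3)·p³ ≈ 129766 · 5.7088093e-01 ≈ 74080.93515.
Since α = 1/2 < 1, p = c/n^{1/2} ≫ 1/n is above the triangle threshold p ~ 1/n. Asymptotically E[X] ~ (c³/6)·n^{3(1−α)} = (8³/6)·n^{1.5} → ∞; triangles are abundant w.h.p.

E[X] ≈ 74080.93515; in regime p = Θ(1/n^{1/2}) E[X] diverges (above the triangle threshold p ~ 1/n).


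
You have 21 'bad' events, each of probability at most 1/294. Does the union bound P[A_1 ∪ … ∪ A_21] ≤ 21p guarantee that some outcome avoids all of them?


Union bound: P[∪_{i=1}^{21} A_i] ≤ Σ_i P[A_i] ≤ 21·p = 21·(1/294) = 1/14.
Numerically: 1/14 ≈ 0.071429.
Is 1/14 < 1? YES.
Since P[∪ A_i] ≤ 1/14 < 1, the complement has P[∩ A_i^c] ≥ 1 − 1/14 = 13/14 > 0, so some outcome avoids every A_i.

21·p = 1/14 ≈ 0.071429; existence CERTIFIED by the union bound.


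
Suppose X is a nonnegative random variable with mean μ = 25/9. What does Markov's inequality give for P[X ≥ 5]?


μ = E[X] = 25/9, a = 5.
Markov: P[X ≥ 5] ≤ μ/a = (25/9)/5 = 5/9.
Numerically: ≈ 0.55556.
(Since a = 5 > μ = 2.77778, the bound 5/9 is < 1 and informative.)

P[X ≥ 5] ≤ 5/9 ≈ 0.55556.


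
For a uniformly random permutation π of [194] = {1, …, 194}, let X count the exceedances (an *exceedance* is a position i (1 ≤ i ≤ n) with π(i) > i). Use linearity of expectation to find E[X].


Write X = Σ_{i=1}^{194} X_i, where X_i = 1_{π(i) > i}.
For each fixed i, π(i) is uniform over {1, …, 194} (marginal of a uniform permutation), so P[π(i) > i] = (n − i)/n. Summing: Σ_{i=1}^{194} (n − i)/n = (0 + 1 + … + 193)/194 = 194(194 − 1)/(2·194) = (194 − 1)/2.
Hence E[X] = Σ_{i=1}^{194} (194 − i)/194 = 193/2 ≈ 96.500000.

E[X] = 193/2 = 96.500000.


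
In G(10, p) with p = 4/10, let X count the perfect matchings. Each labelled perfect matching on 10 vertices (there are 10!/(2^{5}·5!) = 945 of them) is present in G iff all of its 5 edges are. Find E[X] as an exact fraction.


K_10 has 10!/(2^{5}·5!) = 945 labelled perfect matchings.
For each such perfect matching H, let X_H = 1 if all 5 edges of H are present in G. Then P[X_H = 1] = p^{5} = (2/5)^{5} = 32/3125.
By linearity: E[X] = Σ_H E[X_H] = 945 · p^{5} = 945 · 32/3125 = 6048/625.
Numerically: E[X] ≈ 9.677.

E[X] = 945 · (2/5)^{5} = 6048/625 ≈ 9.677.


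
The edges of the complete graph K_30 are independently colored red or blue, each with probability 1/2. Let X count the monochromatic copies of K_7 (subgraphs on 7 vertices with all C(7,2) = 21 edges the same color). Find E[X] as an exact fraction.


Let X = Σ_S X_S over the C(30, 7) = 2035800 subsets S of size 7, where X_S = 1 if the K_7 on S is monochromatic.
For a fixed S, the K_7 on S has C(7, 2) = 21 edges. P[all 21 edges red] = (1/2)^21, and likewise for blue, so P[monochromatic] = 2·(1/2)^21 = 2^{1 − 21} = 1/1048576.
Summing: E[X] = C(30, 7) · 2^{1 − 21} = 2035800 · 1/1048576 = 254475/131072.
Numerically: E[X] ≈ 1.941490.

E[X] = C(30,7)·2^(1−C(7,2)) = 254475/131072 ≈ 1.941490.


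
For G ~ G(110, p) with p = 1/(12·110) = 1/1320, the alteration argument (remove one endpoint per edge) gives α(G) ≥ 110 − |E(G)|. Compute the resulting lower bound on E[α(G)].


E[|E(G)|] = C(110, 2)·p = 5995 · (1/1320) = 109/24.
E[α(G)] ≥ n − E[|E(G)|] = 110 − 109/24 = 2531/24.
Numerically: ≈ 105.458.
(This is only a lower bound; the true E[α(G)] may be larger.)

E[α(G)] ≥ 2531/24 ≈ 105.458.


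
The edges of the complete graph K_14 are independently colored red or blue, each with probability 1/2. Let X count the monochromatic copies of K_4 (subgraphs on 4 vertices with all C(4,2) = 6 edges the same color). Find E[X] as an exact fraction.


Let X = Σ_S X_S over the C(14, 4) = 1001 subsets S of size 4, where X_S = 1 if the K_4 on S is monochromatic.
For a fixed S, the K_4 on S has C(4, 2) = 6 edges. P[all 6 edges red] = (1/2)^6, and likewise for blue, so P[monochromatic] = 2·(1/2)^6 = 2^{1 − 6} = 1/32.
Summing: E[X] = C(14, 4) · 2^{1 − 6} = 1001 · 1/32 = 1001/32.
Numerically: E[X] ≈ 31.2812.

E[X] = C(14,4)·2^(1−C(4,2)) = 1001/32 ≈ 31.2812.


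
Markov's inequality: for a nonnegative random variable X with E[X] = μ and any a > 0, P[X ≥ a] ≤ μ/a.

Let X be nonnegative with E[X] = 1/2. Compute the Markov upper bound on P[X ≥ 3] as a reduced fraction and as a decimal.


μ = E[X] = 1/2, a = 3.
Markov: P[X ≥ 3] ≤ μ/a = (1/2)/3 = 1/6.
Numerically: ≈ 0.166667.
(Since a = 3 > μ = 0.500000, the bound 1/6 is < 1 and informative.)

P[X ≥ 3] ≤ 1/6 ≈ 0.166667.


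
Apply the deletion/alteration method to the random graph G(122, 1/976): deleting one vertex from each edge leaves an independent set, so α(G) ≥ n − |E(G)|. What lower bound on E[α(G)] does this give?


E[|E(G)|] = C(122, 2)·p = 7381 · (1/976) = 121/16.
E[α(G)] ≥ n − E[|E(G)|] = 122 − 121/16 = 1831/16.
Numerically: ≈ 114.437500.
(This is only a lower bound; the true E[α(G)] may be larger.)

E[α(G)] ≥ 1831/16 ≈ 114.437500.


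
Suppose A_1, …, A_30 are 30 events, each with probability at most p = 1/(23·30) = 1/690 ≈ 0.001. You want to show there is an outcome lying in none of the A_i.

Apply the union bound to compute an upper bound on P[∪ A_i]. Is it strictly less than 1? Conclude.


Union bound: P[∪_{i=1}^{30} A_i] ≤ Σ_i P[A_i] ≤ 30·p = 30·(1/690) = 1/23.
Numerically: 1/23 ≈ 0.043.
Is 1/23 < 1? YES.
Since P[∪ A_i] ≤ 1/23 < 1, the complement has P[∩ A_i^c] ≥ 1 − 1/23 = 22/23 > 0, so some outcome avoids every A_i.

30·p = 1/23 ≈ 0.043; existence CERTIFIED by the union bound.


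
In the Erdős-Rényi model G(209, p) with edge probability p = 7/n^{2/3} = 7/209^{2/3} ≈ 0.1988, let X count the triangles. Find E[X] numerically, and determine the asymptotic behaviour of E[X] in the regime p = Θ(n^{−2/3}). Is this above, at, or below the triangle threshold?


Number of potential triangles: C(209, 3) = 1499784.
Each occurs with probability p³ ≈ (0.1988)³ ≈ 7.852384e-03.
By linearity: E[X] = C(209, 3)·p³ ≈ 1499784 · 7.852384e-03 ≈ 11776.8804.
Since α = 2/3 < 1, p = c/n^{2/3} ≫ 1/n is above the triangle threshold p ~ 1/n. Asymptotically E[X] ~ (c³/6)·n^{3(1−α)} = (7³/6)·n^{1} → ∞; triangles are abundant w.h.p.

E[X] ≈ 11776.8804; in regime p = Θ(1/n^{2/3}) E[X] diverges (above the triangle threshold p ~ 1/n).


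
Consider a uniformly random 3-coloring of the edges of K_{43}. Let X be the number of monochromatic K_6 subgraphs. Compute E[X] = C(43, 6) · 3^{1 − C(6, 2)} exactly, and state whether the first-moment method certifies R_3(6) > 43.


E[X] = C(43, 6) · 3^{1 − 15} = 6096454 · 3^{−14} = 6096454/4782969.
As a reduced fraction: E[X] = 6096454/4782969 ≈ 1.274617.
Is E[X] < 1? NO.
Since E[X] ≥ 1, the first-moment bound is inconclusive at n = 43; it does NOT by itself certify R_3(6) > 43.

E[X] = 6096454/4782969 ≈ 1.274617; E[X] ≥ 1; first-moment method inconclusive here.


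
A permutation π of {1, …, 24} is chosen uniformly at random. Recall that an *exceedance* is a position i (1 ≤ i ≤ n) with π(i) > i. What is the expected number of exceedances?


Write X = Σ_{i=1}^{24} X_i, where X_i = 1_{π(i) > i}.
For each fixed i, π(i) is uniform over {1, …, 24} (marginal of a uniform permutation), so P[π(i) > i] = (n − i)/n. Summing: Σ_{i=1}^{24} (n − i)/n = (0 + 1 + … + 23)/24 = 24(24 − 1)/(2·24) = (24 − 1)/2.
Hence E[X] = Σ_{i=1}^{24} (24 − i)/24 = 23/2 ≈ 11.500.

E[X] = 23/2 = 11.500.


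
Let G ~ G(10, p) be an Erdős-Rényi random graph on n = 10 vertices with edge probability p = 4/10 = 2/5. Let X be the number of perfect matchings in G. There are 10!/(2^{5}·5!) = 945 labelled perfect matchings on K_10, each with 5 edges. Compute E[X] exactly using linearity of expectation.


K_10 has 10!/(2^{5}·5!) = 945 labelled perfect matchings.
For each such perfect matching H, let X_H = 1 if all 5 edges of H are present in G. Then P[X_H = 1] = p^{5} = (2/5)^{5} = 32/3125.
By linearity of expectation: E[X] = Σ_H E[X_H] = 945 · p^{5} = 945 · 32/3125 = 6048/625.
Numerically: E[X] ≈ 9.68.

E[X] = 945 · (2/5)^{5} = 6048/625 ≈ 9.68.
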